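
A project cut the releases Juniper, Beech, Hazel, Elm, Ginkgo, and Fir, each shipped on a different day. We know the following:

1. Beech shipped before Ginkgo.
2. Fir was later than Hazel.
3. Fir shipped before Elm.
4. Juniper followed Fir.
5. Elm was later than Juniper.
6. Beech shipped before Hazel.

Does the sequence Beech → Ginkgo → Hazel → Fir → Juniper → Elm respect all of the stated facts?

Check each stated constraint against the proposed order — e.g. Beech is ahead of Hazel; Fir is ahead of Elm. Every pair is in the required order; nothing is violated.

yes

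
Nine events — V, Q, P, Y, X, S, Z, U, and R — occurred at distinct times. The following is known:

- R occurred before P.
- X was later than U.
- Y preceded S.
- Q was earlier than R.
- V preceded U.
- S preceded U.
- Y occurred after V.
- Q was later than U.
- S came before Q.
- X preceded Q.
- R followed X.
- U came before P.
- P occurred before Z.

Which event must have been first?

V

V has a chain of constraints placing it before every other event, so V must be first.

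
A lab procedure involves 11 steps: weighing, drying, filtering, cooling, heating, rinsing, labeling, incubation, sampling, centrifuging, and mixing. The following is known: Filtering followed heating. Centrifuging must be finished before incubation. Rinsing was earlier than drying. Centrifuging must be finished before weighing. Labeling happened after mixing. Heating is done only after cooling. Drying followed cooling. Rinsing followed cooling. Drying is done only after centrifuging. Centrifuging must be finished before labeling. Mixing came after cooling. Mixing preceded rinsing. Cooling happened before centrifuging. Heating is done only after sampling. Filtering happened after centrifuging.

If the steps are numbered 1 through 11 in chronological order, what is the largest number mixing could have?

8

Mixing must come before drying, labeling, and rinsing — 3 steps forced after it.
Everything else can be placed before mixing in some valid order, so mixing can sit as late as position 11 − 3 = 8.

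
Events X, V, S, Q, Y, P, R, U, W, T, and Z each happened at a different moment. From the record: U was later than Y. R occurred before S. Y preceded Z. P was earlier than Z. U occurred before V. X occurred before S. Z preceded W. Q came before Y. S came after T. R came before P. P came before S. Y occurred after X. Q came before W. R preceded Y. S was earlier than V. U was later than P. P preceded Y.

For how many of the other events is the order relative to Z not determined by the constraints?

4

Forced before Z: P, Q, R, X, and Y; forced after Z: W.
That leaves S, T, U, and V with no forced order relative to Z — 4.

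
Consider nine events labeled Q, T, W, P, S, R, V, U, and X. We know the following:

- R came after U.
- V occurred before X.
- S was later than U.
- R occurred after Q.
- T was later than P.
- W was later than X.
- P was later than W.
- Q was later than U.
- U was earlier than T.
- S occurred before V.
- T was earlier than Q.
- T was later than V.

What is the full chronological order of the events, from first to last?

U, S, V, X, W, P, T, Q, R

The constraints fix every adjacent pair, so only one ordering works:
U → S → V → X → W → P → T → Q → R.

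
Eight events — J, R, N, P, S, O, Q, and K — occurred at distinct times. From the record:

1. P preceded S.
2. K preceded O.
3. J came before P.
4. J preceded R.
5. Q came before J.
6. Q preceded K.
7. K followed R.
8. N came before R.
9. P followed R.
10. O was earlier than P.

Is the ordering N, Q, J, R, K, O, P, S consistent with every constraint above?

Check each stated constraint against the proposed order — e.g. R is ahead of P; J is ahead of P. Every pair is in the required order; nothing is violated.

yes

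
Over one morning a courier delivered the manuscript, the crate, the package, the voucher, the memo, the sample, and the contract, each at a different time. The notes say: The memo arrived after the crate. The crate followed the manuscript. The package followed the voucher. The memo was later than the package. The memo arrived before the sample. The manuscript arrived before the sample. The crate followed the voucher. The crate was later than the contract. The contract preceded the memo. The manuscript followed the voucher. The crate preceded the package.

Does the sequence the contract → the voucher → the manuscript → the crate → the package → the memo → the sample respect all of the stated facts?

yes

Check each stated constraint against the proposed order — e.g. the manuscript is ahead of the sample; the contract is ahead of the memo. Every pair is in the required order; nothing is violated.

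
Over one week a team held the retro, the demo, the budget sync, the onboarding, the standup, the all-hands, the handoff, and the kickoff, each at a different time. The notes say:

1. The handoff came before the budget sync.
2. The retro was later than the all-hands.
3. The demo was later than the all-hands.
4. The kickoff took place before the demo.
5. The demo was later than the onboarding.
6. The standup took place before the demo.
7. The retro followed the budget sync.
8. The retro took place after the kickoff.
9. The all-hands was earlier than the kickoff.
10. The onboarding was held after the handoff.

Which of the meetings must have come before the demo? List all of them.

Directly stated before the demo: the all-hands, the kickoff, the onboarding, and the standup.
The handoff reaches the demo via the handoff → the onboarding → the demo.
No chain forces the budget sync (or any of the others) ahead of the demo.

the all-hands, the handoff, the kickoff, the onboarding, the standup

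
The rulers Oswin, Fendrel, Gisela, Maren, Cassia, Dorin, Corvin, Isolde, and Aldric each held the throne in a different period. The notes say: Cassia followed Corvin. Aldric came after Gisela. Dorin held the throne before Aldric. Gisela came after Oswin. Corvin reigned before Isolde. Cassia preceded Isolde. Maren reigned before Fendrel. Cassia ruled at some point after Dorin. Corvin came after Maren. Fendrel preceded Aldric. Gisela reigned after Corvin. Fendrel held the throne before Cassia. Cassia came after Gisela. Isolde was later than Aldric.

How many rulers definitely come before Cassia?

Directly stated before Cassia: Corvin, Dorin, Fendrel, and Gisela.
Maren reaches Cassia via Maren → Corvin → Cassia.
Oswin reaches Cassia via Oswin → Gisela → Cassia.
No chain forces Aldric (or any of the others) ahead of Cassia.
That's Corvin, Dorin, Fendrel, Gisela, Maren, and Oswin — 6 in all.

6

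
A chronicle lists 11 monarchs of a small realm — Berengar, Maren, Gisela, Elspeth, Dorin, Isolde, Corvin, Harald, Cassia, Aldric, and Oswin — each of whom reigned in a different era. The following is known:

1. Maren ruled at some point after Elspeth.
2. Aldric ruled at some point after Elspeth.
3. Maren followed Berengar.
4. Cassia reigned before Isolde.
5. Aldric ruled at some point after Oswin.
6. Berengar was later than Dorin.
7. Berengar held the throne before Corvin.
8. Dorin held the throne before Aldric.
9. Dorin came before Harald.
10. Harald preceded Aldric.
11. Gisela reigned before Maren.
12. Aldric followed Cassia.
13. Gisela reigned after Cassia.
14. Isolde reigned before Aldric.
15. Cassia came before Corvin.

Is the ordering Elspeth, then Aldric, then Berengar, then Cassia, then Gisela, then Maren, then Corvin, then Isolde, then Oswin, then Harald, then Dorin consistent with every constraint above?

no

The constraints require Dorin before Berengar, but in the proposed sequence Berengar appears ahead of Dorin. That one violation is enough.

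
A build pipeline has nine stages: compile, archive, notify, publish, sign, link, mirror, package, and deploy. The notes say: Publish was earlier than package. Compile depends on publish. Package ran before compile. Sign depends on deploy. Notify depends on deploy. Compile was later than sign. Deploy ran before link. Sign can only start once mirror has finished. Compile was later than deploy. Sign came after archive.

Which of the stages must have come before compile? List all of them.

archive, deploy, mirror, package, publish, sign

Directly stated before compile: deploy, package, publish, and sign.
Archive reaches compile via archive → sign → compile.
Mirror reaches compile via mirror → sign → compile.
No chain forces link (or any of the others) ahead of compile.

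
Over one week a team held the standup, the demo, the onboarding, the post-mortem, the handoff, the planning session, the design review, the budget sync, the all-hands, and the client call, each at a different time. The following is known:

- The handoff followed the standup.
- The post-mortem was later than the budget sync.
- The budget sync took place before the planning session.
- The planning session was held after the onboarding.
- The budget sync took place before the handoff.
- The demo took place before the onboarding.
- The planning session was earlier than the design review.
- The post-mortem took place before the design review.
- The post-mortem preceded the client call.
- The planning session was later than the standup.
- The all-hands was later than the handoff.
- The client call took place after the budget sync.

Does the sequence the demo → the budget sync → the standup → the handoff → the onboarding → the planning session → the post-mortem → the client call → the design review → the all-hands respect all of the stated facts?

yes

Check each stated constraint against the proposed order — e.g. the handoff is ahead of the all-hands; the budget sync is ahead of the client call. Every pair is in the required order; nothing is violated.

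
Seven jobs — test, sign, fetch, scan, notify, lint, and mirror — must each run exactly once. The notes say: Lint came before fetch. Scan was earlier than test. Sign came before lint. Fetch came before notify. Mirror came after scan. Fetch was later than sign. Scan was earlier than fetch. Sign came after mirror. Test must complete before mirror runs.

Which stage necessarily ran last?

Every other stage has a chain of constraints placing it before notify, so notify is last.

notify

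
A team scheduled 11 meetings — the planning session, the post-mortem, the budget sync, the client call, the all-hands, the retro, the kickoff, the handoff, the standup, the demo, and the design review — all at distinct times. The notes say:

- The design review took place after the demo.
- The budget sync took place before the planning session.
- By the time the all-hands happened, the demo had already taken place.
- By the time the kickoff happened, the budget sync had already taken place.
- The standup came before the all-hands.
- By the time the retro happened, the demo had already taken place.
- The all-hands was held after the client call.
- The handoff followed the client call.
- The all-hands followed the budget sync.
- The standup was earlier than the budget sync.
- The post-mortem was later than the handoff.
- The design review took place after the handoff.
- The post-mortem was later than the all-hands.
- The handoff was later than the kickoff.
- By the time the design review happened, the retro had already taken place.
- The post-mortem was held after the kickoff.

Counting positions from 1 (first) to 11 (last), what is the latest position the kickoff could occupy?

8

The kickoff must come before the design review, the handoff, and the post-mortem — 3 meetings forced after it.
Everything else can be placed before the kickoff in some valid order, so the kickoff can sit as late as position 11 − 3 = 8.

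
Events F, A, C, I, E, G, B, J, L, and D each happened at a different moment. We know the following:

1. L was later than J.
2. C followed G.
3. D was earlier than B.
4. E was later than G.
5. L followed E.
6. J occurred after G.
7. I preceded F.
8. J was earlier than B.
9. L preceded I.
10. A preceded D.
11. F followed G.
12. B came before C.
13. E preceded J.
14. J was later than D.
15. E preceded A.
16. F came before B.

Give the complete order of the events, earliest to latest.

G, E, A, D, J, L, I, F, B, C

The constraints fix every adjacent pair, so only one ordering works:
G → E → A → D → J → L → I → F → B → C.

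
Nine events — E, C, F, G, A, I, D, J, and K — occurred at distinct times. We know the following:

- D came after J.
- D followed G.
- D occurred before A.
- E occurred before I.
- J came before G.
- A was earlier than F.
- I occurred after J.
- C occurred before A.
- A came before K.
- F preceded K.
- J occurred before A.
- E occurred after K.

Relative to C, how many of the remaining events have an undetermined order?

3

Forced after C: A, E, F, I, and K.
That leaves D, G, and J with no forced order relative to C — 3.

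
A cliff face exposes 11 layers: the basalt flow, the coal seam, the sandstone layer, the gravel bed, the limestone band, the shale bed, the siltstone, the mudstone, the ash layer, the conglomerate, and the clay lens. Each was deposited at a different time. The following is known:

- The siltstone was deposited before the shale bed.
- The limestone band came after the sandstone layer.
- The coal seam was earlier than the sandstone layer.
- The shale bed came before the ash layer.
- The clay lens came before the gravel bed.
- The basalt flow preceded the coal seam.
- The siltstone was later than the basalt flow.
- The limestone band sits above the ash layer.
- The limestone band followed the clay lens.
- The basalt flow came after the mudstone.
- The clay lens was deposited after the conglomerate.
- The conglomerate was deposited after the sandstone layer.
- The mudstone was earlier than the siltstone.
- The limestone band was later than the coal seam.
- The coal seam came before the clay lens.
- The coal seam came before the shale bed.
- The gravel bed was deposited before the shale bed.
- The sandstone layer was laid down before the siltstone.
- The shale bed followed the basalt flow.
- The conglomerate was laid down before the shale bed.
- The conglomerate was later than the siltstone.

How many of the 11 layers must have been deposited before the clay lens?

6

Directly stated before the clay lens: the coal seam and the conglomerate.
The basalt flow reaches the clay lens via the basalt flow → the coal seam → the clay lens.
The mudstone reaches the clay lens via the mudstone → the basalt flow → the coal seam → the clay lens.
The sandstone layer reaches the clay lens via the sandstone layer → the conglomerate → the clay lens.
Likewise the siltstone reaches the clay lens by chaining the stated constraints.
No chain forces the limestone band (or any of the others) ahead of the clay lens.
That's the basalt flow, the coal seam, the conglomerate, the mudstone, the sandstone layer, and the siltstone — 6 in all.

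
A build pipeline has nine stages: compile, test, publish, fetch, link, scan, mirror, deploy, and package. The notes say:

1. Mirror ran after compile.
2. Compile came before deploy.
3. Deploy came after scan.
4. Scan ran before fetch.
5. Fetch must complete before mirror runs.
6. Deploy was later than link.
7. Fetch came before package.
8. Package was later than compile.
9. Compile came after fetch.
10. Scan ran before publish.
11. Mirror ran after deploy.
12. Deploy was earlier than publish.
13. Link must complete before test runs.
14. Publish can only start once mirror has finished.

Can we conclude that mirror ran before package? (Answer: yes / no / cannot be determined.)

cannot be determined

No chain of stated constraints runs from mirror to package, and none runs from package to mirror either.
So the relative order of mirror and package is not fixed by the given facts.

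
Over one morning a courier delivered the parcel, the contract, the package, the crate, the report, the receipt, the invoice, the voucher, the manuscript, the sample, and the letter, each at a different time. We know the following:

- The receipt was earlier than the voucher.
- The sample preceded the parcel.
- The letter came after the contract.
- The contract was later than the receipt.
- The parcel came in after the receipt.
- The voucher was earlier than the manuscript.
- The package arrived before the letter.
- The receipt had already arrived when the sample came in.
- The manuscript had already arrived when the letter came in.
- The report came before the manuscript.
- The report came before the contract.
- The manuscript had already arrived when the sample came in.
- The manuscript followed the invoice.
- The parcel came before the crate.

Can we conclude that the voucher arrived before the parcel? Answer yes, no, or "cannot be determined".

yes

Chain the constraints: the voucher → the manuscript → the sample → the parcel. Each link is directly stated, so the voucher comes before the parcel.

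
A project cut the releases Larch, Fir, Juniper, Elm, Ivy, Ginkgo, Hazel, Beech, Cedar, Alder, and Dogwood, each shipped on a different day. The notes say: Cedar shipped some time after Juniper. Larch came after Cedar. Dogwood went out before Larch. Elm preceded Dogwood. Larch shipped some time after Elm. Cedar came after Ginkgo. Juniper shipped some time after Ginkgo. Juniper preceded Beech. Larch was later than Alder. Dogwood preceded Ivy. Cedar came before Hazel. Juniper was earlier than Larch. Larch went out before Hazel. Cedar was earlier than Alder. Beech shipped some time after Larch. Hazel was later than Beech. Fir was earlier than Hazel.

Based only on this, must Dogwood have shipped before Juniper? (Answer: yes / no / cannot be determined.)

cannot be determined

No chain of stated constraints runs from Dogwood to Juniper, and none runs from Juniper to Dogwood either.
So the relative order of Dogwood and Juniper is not fixed by the given facts.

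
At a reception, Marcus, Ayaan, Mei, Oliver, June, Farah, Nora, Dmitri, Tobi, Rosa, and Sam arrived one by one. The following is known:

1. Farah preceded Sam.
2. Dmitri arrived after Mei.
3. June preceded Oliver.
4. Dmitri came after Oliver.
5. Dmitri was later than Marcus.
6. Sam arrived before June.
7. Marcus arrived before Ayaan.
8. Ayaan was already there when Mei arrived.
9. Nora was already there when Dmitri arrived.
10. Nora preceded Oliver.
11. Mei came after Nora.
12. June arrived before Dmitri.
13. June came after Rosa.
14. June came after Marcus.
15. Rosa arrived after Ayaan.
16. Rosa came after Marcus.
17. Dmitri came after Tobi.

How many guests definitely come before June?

Directly stated before June: Marcus, Rosa, and Sam.
Ayaan reaches June via Ayaan → Rosa → June.
Farah reaches June via Farah → Sam → June.
No chain forces Oliver (or any of the others) ahead of June.
That's Ayaan, Farah, Marcus, Rosa, and Sam — 5 in all.

5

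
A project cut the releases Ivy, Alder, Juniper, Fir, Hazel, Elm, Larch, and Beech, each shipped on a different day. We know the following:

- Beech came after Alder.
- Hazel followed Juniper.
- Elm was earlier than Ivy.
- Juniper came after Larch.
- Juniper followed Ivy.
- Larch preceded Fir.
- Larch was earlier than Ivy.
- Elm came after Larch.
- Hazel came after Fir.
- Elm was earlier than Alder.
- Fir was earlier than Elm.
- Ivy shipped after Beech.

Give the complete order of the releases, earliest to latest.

Larch, Fir, Elm, Alder, Beech, Ivy, Juniper, Hazel

The constraints fix every adjacent pair, so only one ordering works:
Larch → Fir → Elm → Alder → Beech → Ivy → Juniper → Hazel.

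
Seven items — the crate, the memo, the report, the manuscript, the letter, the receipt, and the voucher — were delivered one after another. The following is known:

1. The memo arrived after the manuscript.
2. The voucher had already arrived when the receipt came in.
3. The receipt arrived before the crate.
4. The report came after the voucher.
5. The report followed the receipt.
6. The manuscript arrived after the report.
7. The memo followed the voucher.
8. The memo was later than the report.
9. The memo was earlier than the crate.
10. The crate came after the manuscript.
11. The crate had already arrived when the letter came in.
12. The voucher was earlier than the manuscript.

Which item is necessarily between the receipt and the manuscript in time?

Tracing the constraints gives the receipt → the report → the manuscript, so the report sits after the receipt and before the manuscript.
No other item is forced both after the receipt and before the manuscript.

the report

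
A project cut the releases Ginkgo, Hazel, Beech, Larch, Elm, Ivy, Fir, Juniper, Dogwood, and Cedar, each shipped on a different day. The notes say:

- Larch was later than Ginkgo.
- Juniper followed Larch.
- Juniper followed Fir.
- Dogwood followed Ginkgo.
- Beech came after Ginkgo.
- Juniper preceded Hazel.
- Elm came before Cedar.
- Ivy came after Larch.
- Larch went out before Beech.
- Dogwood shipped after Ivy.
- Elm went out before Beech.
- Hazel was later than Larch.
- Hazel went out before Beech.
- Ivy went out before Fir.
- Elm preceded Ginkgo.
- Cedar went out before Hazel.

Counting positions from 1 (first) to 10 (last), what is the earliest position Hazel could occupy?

8

Cedar, Elm, Fir, Ginkgo, Ivy, Juniper, and Larch must all come before Hazel — 7 forced predecessors.
Nothing else is forced ahead of Hazel, so its earliest slot is position 7 + 1 = 8.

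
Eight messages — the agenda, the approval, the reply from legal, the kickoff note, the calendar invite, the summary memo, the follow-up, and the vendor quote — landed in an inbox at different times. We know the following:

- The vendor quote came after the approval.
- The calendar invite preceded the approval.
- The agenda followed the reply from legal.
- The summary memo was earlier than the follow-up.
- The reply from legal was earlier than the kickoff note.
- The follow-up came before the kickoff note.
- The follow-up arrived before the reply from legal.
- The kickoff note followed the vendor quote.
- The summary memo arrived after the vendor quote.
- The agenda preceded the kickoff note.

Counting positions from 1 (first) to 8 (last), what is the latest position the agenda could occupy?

The agenda must come before the kickoff note — 1 message forced after it.
Everything else can be placed before the agenda in some valid order, so the agenda can sit as late as position 8 − 1 = 7.

7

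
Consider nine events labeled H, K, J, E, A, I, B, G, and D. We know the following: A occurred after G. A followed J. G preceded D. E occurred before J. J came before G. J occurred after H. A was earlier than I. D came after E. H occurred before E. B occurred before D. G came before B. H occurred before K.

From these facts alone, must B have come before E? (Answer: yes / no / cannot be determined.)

no

Tracing the constraints gives E → J → G → B, so E must come before B.
That means B cannot be before E.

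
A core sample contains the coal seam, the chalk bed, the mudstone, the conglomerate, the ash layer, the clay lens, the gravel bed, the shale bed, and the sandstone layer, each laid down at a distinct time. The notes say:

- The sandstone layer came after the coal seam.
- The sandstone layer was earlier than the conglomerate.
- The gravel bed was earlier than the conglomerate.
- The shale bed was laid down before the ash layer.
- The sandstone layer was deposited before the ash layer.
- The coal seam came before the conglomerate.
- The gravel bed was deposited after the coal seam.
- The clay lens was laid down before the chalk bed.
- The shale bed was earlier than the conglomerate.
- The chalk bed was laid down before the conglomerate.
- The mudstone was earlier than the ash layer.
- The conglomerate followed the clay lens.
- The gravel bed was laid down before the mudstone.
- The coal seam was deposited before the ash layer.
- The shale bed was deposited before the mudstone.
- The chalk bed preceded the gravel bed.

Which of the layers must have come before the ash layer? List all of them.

Directly stated before the ash layer: the coal seam, the mudstone, the sandstone layer, and the shale bed.
The chalk bed reaches the ash layer via the chalk bed → the gravel bed → the mudstone → the ash layer.
The clay lens reaches the ash layer via the clay lens → the chalk bed → the gravel bed → the mudstone → the ash layer.
The gravel bed reaches the ash layer via the gravel bed → the mudstone → the ash layer.

the chalk bed, the clay lens, the coal seam, the gravel bed, the mudstone, the sandstone layer, the shale bed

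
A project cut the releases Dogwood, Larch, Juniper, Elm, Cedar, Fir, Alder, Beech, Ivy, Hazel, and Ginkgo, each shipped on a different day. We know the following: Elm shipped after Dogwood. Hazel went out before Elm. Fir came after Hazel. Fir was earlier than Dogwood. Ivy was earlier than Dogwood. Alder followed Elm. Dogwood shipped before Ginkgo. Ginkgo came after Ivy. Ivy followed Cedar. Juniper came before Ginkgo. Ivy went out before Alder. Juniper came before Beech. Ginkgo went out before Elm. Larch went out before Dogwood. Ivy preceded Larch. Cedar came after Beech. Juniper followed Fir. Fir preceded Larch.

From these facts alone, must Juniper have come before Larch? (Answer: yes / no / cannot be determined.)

yes

Chain the constraints: Juniper → Beech → Cedar → Ivy → Larch. Each link is directly stated, so Juniper comes before Larch.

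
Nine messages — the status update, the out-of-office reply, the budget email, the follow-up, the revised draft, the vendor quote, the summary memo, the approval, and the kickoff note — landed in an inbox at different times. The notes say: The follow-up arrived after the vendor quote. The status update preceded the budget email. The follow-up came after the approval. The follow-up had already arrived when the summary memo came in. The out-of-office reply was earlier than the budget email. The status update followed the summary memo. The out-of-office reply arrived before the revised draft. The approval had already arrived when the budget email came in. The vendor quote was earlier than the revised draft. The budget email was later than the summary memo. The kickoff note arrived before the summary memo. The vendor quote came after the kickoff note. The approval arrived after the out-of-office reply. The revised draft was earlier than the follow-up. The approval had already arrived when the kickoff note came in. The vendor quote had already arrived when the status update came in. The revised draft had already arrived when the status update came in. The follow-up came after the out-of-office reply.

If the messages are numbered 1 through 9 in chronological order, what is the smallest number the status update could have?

The approval, the follow-up, the kickoff note, the out-of-office reply, the revised draft, the summary memo, and the vendor quote must all come before the status update — 7 forced predecessors.
Nothing else is forced ahead of the status update, so its earliest slot is position 7 + 1 = 8.

8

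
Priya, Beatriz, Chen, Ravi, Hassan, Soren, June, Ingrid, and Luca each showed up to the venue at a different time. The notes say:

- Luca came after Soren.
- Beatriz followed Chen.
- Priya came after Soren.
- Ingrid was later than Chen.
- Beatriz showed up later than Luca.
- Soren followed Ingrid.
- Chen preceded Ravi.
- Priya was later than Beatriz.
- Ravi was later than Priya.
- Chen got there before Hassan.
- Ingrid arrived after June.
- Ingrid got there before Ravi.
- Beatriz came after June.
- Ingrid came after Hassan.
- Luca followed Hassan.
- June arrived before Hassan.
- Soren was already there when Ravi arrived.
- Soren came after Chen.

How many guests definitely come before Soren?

Directly stated before Soren: Chen and Ingrid.
Hassan reaches Soren via Hassan → Ingrid → Soren.
June reaches Soren via June → Ingrid → Soren.
No chain forces Luca (or any of the others) ahead of Soren.
That's Chen, Hassan, Ingrid, and June — 4 in all.

4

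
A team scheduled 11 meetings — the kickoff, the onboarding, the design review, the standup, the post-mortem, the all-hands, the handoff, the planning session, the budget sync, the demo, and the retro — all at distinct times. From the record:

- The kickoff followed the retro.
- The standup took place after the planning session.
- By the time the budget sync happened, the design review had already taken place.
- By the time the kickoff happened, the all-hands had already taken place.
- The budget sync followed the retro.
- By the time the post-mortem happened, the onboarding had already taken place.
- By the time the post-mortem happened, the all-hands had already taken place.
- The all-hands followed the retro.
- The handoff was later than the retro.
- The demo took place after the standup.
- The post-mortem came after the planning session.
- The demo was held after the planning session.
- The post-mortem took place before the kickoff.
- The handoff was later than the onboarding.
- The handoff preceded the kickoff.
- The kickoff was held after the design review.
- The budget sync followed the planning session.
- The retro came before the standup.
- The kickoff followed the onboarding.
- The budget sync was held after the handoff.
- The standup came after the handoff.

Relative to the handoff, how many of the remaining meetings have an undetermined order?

Forced before the handoff: the onboarding and the retro; forced after the handoff: the budget sync, the demo, the kickoff, and the standup.
That leaves the all-hands, the design review, the planning session, and the post-mortem with no forced order relative to the handoff — 4.

4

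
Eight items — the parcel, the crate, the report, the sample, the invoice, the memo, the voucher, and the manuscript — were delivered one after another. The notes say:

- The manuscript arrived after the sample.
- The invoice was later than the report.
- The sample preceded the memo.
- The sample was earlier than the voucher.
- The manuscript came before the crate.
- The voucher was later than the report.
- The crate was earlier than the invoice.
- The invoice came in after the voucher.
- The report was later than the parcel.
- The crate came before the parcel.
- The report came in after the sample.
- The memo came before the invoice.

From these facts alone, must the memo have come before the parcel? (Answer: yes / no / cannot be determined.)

cannot be determined

No chain of stated constraints runs from the memo to the parcel, and none runs from the parcel to the memo either.
So the relative order of the memo and the parcel is not fixed by the given facts.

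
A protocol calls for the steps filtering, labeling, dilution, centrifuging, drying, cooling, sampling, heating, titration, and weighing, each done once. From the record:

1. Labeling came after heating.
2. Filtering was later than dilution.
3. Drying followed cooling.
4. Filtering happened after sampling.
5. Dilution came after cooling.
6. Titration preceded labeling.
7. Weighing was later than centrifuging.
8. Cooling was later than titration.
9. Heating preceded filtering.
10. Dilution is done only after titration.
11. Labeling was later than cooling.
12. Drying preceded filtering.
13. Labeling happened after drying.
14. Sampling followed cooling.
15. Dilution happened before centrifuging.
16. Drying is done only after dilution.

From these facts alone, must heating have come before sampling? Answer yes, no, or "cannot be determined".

No chain of stated constraints runs from heating to sampling, and none runs from sampling to heating either.
So the relative order of heating and sampling is not fixed by the given facts.

cannot be determined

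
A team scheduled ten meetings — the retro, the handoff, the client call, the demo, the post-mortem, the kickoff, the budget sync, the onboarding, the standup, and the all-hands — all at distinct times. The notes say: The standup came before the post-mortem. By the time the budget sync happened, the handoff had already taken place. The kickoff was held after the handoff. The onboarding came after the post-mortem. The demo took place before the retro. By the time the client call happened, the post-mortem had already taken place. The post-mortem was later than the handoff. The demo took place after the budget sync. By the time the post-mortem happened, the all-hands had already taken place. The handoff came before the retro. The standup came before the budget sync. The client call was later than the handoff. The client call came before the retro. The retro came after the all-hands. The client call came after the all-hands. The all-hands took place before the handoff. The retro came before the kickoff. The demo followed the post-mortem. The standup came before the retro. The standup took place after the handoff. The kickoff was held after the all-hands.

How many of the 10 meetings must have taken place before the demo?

Directly stated before the demo: the budget sync and the post-mortem.
The all-hands reaches the demo via the all-hands → the post-mortem → the demo.
The handoff reaches the demo via the handoff → the budget sync → the demo.
The standup reaches the demo via the standup → the budget sync → the demo.
That's the all-hands, the budget sync, the handoff, the post-mortem, and the standup — 5 in all.

5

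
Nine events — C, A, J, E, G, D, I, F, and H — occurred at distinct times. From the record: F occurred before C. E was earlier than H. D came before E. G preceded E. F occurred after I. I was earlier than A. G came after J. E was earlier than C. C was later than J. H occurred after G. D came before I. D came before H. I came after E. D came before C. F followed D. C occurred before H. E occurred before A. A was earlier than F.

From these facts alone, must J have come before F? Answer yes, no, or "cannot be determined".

Chain the constraints: J → G → E → A → F. Each link is directly stated, so J comes before F.

yes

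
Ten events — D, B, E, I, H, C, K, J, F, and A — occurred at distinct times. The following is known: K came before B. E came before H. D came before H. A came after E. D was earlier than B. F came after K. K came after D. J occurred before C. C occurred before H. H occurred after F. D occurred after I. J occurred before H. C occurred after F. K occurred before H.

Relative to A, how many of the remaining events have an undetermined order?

8

Forced before A: E.
That leaves B, C, D, F, H, I, J, and K with no forced order relative to A — 8.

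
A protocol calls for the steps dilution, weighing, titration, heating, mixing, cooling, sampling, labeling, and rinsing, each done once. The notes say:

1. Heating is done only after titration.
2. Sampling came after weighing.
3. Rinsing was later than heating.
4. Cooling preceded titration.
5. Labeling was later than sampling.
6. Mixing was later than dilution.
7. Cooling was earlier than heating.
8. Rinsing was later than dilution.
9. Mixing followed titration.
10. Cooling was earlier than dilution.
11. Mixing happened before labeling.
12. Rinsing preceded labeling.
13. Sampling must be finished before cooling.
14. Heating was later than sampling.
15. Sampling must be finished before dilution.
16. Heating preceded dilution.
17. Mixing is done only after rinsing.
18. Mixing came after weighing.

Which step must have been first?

weighing

Weighing has a chain of constraints placing it before every other step, so weighing must be first.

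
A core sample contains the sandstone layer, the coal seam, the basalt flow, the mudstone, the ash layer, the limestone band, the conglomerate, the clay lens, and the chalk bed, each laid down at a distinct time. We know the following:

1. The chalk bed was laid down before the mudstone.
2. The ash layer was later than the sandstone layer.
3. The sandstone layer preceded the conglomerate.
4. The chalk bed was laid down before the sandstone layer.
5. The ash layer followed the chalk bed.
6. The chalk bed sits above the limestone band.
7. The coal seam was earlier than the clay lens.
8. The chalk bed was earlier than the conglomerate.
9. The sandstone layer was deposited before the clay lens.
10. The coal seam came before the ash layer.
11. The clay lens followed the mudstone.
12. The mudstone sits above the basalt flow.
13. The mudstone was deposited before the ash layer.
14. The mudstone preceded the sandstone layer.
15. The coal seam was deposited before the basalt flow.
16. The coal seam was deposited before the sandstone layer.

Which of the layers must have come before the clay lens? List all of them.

Directly stated before the clay lens: the coal seam, the mudstone, and the sandstone layer.
The basalt flow reaches the clay lens via the basalt flow → the mudstone → the clay lens.
The chalk bed reaches the clay lens via the chalk bed → the mudstone → the clay lens.
The limestone band reaches the clay lens via the limestone band → the chalk bed → the mudstone → the clay lens.

the basalt flow, the chalk bed, the coal seam, the limestone band, the mudstone, the sandstone layer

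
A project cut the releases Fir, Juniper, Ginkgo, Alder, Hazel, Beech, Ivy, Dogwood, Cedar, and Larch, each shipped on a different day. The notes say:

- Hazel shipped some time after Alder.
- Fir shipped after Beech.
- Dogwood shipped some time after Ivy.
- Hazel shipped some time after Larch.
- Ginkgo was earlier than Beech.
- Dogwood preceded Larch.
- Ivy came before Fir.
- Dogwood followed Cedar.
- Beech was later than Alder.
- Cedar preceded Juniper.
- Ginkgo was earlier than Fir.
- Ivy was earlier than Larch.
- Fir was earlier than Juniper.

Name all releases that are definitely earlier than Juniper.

Directly stated before Juniper: Cedar and Fir.
Alder reaches Juniper via Alder → Beech → Fir → Juniper.
Beech reaches Juniper via Beech → Fir → Juniper.
Ginkgo reaches Juniper via Ginkgo → Fir → Juniper.
Likewise Ivy reaches Juniper by chaining the stated constraints.

Alder, Beech, Cedar, Fir, Ginkgo, Ivy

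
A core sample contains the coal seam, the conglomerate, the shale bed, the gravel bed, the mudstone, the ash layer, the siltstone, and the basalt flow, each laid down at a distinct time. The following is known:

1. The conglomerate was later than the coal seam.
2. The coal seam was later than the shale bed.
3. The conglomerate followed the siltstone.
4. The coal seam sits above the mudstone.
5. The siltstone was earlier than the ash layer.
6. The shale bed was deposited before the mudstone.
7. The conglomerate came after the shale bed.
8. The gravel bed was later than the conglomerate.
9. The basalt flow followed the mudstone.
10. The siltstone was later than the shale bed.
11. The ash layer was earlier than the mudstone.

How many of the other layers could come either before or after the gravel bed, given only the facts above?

Forced before the gravel bed: the ash layer, the coal seam, the conglomerate, the mudstone, the shale bed, and the siltstone.
That leaves the basalt flow with no forced order relative to the gravel bed — 1.

1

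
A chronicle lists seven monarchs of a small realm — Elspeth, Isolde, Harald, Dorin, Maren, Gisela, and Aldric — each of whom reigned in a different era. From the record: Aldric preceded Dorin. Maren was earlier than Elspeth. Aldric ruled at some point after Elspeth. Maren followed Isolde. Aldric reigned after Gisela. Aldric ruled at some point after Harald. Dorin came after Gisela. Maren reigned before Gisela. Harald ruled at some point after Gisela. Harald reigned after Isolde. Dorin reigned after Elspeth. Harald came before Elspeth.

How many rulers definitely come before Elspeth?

4

Directly stated before Elspeth: Harald and Maren.
Gisela reaches Elspeth via Gisela → Harald → Elspeth.
Isolde reaches Elspeth via Isolde → Maren → Elspeth.
No chain forces Dorin (or any of the others) ahead of Elspeth.
That's Gisela, Harald, Isolde, and Maren — 4 in all.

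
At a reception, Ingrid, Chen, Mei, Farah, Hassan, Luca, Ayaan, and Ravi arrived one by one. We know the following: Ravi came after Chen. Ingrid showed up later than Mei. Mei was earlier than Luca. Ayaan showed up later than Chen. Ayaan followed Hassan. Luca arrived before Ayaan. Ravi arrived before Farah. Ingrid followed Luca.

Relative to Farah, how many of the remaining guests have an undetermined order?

Forced before Farah: Chen and Ravi.
That leaves Ayaan, Hassan, Ingrid, Luca, and Mei with no forced order relative to Farah — 5.

5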